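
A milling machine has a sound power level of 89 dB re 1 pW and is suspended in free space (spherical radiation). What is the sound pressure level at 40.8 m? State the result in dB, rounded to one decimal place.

45.8 dB

The power spreads over a sphere of area 4π·r², so L_p = L_w − 10·log₁₀(4π·r²).
4π·r² = 2.092e+04 m², 10·log₁₀ of that is 43.205 dB.
L_p = 89 − 43.205 = 45.79 dB.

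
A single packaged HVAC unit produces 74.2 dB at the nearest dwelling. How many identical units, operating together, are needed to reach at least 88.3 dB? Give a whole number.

The shortfall is 88.3 − 74.2 = 14.1 dB, and N units add 10·log₁₀ N, so need 10·log₁₀ N ≥ 14.1.
N ≥ 10^(14.1/10) = 25.704, so N = 26.

26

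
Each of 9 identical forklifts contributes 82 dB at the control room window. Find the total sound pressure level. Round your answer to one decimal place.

With 9 equal, uncorrelated contributions the intensity is 9× that of one unit, giving a rise of 10·log₁₀ 9.
L_total = 82 + 10·log₁₀(9) = 82 + 9.542 = 91.54 dB.

91.5 dB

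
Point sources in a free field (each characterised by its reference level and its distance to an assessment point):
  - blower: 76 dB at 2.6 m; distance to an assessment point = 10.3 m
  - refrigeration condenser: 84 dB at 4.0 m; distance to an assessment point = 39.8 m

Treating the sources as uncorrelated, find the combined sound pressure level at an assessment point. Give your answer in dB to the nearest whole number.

First find each source's level at the receiver (point-source: −20·log₁₀(r/r_ref)), then combine on an intensity basis.
blower: 76 − 20·log₁₀(10.3/2.6) = 76 − 11.96 = 64.04 dB.
refrigeration condenser: 84 − 20·log₁₀(39.8/4.0) = 84 − 19.96 = 64.04 dB.
Σ 10^(L/10) = 5.074e+06 → L_total = 10·log₁₀(5.074e+06) = 67.05 dB.

67 dB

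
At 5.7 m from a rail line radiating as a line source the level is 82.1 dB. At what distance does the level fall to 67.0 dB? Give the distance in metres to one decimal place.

For a line source L₁ − L₂ = 10·log₁₀(r₂/r₁), so r₂ = r₁·10^((L₁−L₂)/10).
r₂ = 5.7·10^((82.1−67.0)/10) = 5.7·10^(15.1/10) = 184.45 m.

184.4 m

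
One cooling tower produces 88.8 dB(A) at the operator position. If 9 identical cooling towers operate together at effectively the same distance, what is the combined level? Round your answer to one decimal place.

N identical incoherent sources raise the level by 10·log₁₀ N.
L_total = 88.8 + 10·log₁₀(9) = 88.8 + 9.542 = 98.34 dB(A).

98.3 dB(A)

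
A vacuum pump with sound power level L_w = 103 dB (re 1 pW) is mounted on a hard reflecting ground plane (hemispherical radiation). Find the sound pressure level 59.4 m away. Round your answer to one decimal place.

Free-field hemispherical radiation: L_p = L_w − 10·log₁₀(2π·r²), r = 59.4 m.
2π·r² = 2.217e+04 m², 10·log₁₀ of that is 43.458 dB.
L_p = 103 − 43.458 = 59.54 dB.

59.5 dB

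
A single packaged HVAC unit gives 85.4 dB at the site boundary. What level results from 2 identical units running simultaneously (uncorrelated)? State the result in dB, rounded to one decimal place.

88.4 dB

With 2 equal, uncorrelated contributions the intensity is 2× that of one unit, giving a rise of 10·log₁₀ 2.
L_total = 85.4 + 10·log₁₀(2) = 85.4 + 3.010 = 88.41 dB.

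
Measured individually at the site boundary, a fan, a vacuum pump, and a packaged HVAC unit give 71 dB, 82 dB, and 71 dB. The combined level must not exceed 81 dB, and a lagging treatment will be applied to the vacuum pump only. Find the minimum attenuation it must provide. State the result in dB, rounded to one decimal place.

2.0 dB

The untreated sources together contribute 10^(71/10) + 10^(71/10) = 2.518e+07, i.e. 74.01 dB.
To meet 81 dB overall, the treated vacuum pump may contribute at most 10^(81/10) − 2.518e+07 = 1.007e+08, i.e. 80.03 dB.
So the vacuum pump must be reduced from 82 to 80.03 dB: IL = 1.97 dB.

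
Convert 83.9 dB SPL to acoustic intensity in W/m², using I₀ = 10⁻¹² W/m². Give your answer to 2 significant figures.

0.00025 W/m²

I = I₀·10^(L/10) = 10⁻¹² × 10^(83.9/10) = 10^(-3.610).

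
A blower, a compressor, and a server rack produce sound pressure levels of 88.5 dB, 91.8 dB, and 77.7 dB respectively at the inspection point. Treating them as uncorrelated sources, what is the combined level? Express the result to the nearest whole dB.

Incoherent sources combine by intensity addition: L_total = 10·log₁₀(Σ 10^(L_i/10)).
Σ 10^(L/10) = 10^(88.5/10) + 10^(91.8/10) + 10^(77.7/10) = 2.280e+09.
L_total = 10·log₁₀(2.280e+09) = 93.58 dB.

94 dB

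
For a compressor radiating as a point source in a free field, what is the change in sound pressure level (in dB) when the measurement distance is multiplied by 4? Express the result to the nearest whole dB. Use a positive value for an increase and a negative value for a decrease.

A point source loses 6 dB per doubling of distance; generally ΔL = −20·log₁₀(r₂/r₁).
ΔL = −20·log₁₀(4) = -12.04 dB.

-12 dB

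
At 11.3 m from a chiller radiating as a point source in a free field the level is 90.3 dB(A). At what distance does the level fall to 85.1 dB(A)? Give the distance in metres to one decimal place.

20.6 m

For a point source L₁ − L₂ = 20·log₁₀(r₂/r₁), so r₂ = r₁·10^((L₁−L₂)/20).
r₂ = 11.3·10^((90.3−85.1)/20) = 11.3·10^(5.2/20) = 20.56 m.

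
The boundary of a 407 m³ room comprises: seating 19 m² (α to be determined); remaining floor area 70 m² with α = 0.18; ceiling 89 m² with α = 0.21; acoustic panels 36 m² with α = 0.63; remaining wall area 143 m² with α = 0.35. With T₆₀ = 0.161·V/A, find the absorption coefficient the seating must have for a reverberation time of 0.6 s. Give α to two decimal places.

0.27

A = 0.161·V/T₆₀ = 0.161·407/0.6 = 109.21 m² sabins.
Absorption from the other surfaces = 70·0.18 + 89·0.21 + 36·0.63 + 143·0.35 = 104.02 m², so the seating must supply 5.19 m² over 19 m².
α = 5.19/19 = 0.273.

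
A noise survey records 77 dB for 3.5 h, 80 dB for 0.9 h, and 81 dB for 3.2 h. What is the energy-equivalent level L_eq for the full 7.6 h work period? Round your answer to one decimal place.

L_eq = 10·log₁₀[(1/T)·Σ tᵢ·10^(Lᵢ/10)] with T = 7.6 h.
Σ tᵢ·10^(Lᵢ/10) = 3.5·10^(77/10) + 0.9·10^(80/10) + 3.2·10^(81/10) = 6.683e+08.
L_eq = 10·log₁₀(6.683e+08/7.6) = 79.44 dB.

79.4 dB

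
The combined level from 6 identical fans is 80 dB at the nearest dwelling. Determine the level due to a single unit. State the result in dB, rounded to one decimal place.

72.2 dB

6 equal contributions raise the level by 10·log₁₀ 6 = 7.782 dB, so each unit alone gives 80 − 7.782.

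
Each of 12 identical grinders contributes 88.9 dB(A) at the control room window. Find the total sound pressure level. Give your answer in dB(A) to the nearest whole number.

100 dB(A)

N identical incoherent sources raise the level by 10·log₁₀ N.
L_total = 88.9 + 10·log₁₀(12) = 88.9 + 10.792 = 99.69 dB(A).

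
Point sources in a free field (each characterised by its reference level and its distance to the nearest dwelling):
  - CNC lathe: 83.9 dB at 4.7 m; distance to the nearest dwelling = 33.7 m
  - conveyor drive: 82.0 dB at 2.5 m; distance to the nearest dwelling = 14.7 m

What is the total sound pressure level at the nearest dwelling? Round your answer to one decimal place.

69.7 dB

First find each source's level at the receiver (point-source: −20·log₁₀(r/r_ref)), then combine on an intensity basis.
CNC lathe: 83.9 − 20·log₁₀(33.7/4.7) = 83.9 − 17.11 = 66.79 dB.
conveyor drive: 82.0 − 20·log₁₀(14.7/2.5) = 82.0 − 15.39 = 66.61 dB.
Σ 10^(L/10) = 9.359e+06 → L_total = 10·log₁₀(9.359e+06) = 69.71 dB.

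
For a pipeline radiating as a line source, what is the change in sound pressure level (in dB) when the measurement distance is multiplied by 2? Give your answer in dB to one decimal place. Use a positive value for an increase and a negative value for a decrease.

A line source loses 3 dB per doubling of distance; generally ΔL = −10·log₁₀(r₂/r₁).
ΔL = −10·log₁₀(2) = -3.01 dB.

-3.0 dB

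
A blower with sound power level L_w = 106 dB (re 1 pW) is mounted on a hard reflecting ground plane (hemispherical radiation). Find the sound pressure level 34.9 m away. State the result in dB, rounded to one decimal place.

67.2 dB

The power spreads over a hemisphere of area 2π·r², so L_p = L_w − 10·log₁₀(2π·r²).
2π·r² = 7653 m², 10·log₁₀ of that is 38.838 dB.
L_p = 106 − 38.838 = 67.16 dB.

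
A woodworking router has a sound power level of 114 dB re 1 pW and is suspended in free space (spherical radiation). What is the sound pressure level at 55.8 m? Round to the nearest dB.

68 dB

The power spreads over a sphere of area 4π·r², so L_p = L_w − 10·log₁₀(4π·r²).
4π·r² = 3.913e+04 m², 10·log₁₀ of that is 45.925 dB.
L_p = 114 − 45.925 = 68.08 dB.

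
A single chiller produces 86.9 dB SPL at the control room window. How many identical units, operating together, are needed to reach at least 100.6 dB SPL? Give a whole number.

24

N identical sources give L₁ + 10·log₁₀ N, so require 10·log₁₀ N ≥ 100.6 − 86.9 = 13.7 dB.
N ≥ 10^(13.7/10) = 23.442, so N = 24.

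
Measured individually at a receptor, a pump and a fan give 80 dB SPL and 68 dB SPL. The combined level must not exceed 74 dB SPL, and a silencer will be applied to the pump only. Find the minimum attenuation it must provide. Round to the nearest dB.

The untreated sources together contribute 10^(68/10) = 6.310e+06, i.e. 68.00 dB SPL.
The limit corresponds to 10^(74/10) = 2.512e+07; subtracting the fixed part leaves 1.881e+07 for the pump, i.e. 72.74 dB SPL.
So the pump must be reduced from 80 to 72.74 dB SPL: IL = 7.26 dB.

7 dB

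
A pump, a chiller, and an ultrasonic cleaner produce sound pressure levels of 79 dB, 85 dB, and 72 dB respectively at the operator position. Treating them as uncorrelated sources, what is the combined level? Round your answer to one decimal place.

86.1 dB

Incoherent sources combine by intensity addition: L_total = 10·log₁₀(Σ 10^(L_i/10)).
Σ 10^(L/10) = 10^(79/10) + 10^(85/10) + 10^(72/10) = 4.115e+08.
L_total = 10·log₁₀(4.115e+08) = 86.14 dB.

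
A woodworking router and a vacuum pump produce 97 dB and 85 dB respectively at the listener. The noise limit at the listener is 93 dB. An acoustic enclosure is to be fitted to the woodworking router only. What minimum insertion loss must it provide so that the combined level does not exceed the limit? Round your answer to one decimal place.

4.7 dB

Fixed contribution from the other source: Σ 10^(L/10) = 10^(85/10) = 3.162e+08 (85.00 dB).
The limit corresponds to 10^(93/10) = 1.995e+09; subtracting the fixed part leaves 1.679e+09 for the woodworking router, i.e. 92.25 dB.
Required insertion loss = 97 − 92.25 = 4.75 dB.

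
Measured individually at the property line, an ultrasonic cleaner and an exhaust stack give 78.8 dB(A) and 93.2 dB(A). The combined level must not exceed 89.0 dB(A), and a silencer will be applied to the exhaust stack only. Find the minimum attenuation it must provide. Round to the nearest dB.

Everything except the exhaust stack sums to 10^(78.8/10) = 7.586e+07 in linear terms, 78.80 dB(A).
The limit corresponds to 10^(89.0/10) = 7.943e+08; subtracting the fixed part leaves 7.185e+08 for the exhaust stack, i.e. 88.56 dB(A).
Required insertion loss = 93.2 − 88.56 = 4.64 dB.

5 dB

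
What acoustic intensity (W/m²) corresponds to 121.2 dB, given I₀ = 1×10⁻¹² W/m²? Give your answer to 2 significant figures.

1.3 W/m²

I/I₀ = 10^(121.2/10) = 1.318e+12, so I = 1.318e+12 × 10⁻¹² W/m².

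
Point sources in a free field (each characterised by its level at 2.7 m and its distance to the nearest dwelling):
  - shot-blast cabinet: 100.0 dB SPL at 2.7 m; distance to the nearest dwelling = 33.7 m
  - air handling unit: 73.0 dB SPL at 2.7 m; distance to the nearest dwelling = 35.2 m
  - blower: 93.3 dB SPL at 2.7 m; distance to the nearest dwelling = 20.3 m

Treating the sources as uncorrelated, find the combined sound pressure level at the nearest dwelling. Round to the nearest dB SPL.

80 dB SPL

First find each source's level at the receiver (point-source: −20·log₁₀(r/r_ref)), then combine on an intensity basis.
shot-blast cabinet: 100.0 − 20·log₁₀(33.7/2.7) = 100.0 − 21.93 = 78.07 dB SPL.
air handling unit: 73.0 − 20·log₁₀(35.2/2.7) = 73.0 − 22.30 = 50.70 dB SPL.
blower: 93.3 − 20·log₁₀(20.3/2.7) = 93.3 − 17.52 = 75.78 dB SPL.
Σ 10^(L/10) = 1.021e+08 → L_total = 10·log₁₀(1.021e+08) = 80.09 dB SPL.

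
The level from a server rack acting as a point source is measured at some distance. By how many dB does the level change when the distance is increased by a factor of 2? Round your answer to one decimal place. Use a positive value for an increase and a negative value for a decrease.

-6.0 dB

A point source loses 6 dB per doubling of distance; generally ΔL = −20·log₁₀(r₂/r₁).
ΔL = −20·log₁₀(2) = -6.02 dB.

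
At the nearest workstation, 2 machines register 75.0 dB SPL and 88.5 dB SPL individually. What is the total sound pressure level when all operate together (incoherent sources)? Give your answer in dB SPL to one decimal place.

Incoherent sources combine by intensity addition: L_total = 10·log₁₀(Σ 10^(L_i/10)).
Σ 10^(L/10) = 10^(75.0/10) + 10^(88.5/10) = 7.396e+08.
L_total = 10·log₁₀(7.396e+08) = 88.69 dB SPL.

88.7 dB SPL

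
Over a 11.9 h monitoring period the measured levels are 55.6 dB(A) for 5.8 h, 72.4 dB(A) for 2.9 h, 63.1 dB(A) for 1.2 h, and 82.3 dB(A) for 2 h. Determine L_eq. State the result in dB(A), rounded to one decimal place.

Weight each interval's intensity by its duration and average over T = 11.9 h:
Σ tᵢ·10^(Lᵢ/10) = 5.8·10^(55.6/10) + 2.9·10^(72.4/10) + 1.2·10^(63.1/10) + 2·10^(82.3/10) = 3.946e+08.
L_eq = 10·log₁₀(3.946e+08/11.9) = 75.21 dB(A).

75.2 dB(A)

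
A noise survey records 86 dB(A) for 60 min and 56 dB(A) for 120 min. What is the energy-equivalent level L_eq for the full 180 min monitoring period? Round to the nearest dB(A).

L_eq = 10·log₁₀[(1/T)·Σ tᵢ·10^(Lᵢ/10)] with T = 180 min.
Σ tᵢ·10^(Lᵢ/10) = 60·10^(86/10) + 120·10^(56/10) = 2.393e+10.
L_eq = 10·log₁₀(2.393e+10/180) = 81.24 dB(A).

81 dB(A)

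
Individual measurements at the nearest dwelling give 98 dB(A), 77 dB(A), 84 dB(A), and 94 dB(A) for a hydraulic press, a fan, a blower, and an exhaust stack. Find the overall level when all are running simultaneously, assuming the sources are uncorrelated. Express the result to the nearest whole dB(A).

For uncorrelated sources the intensities add, so convert each level to linear form, sum, and take 10·log₁₀ of the total.
Σ 10^(L/10) = 10^(98/10) + 10^(77/10) + 10^(84/10) + 10^(94/10) = 9.123e+09.
L_total = 10·log₁₀(9.123e+09) = 99.60 dB(A).

100 dB(A)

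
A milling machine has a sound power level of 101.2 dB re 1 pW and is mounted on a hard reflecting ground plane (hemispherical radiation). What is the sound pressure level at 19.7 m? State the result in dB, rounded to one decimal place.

L_p = L_w − 10·log₁₀(2π·r²) with r = 19.7 m.
2π·r² = 2438 m², 10·log₁₀ of that is 33.871 dB.
L_p = 101.2 − 33.871 = 67.33 dB.

67.3 dB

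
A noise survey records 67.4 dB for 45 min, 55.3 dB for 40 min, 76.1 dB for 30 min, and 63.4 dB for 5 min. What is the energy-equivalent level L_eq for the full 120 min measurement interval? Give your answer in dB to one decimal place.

71.0 dB

The energy average is taken in the linear domain: L_eq = 10·log₁₀[(Σ tᵢ·10^(Lᵢ/10))/T], T = 120 min.
Σ tᵢ·10^(Lᵢ/10) = 45·10^(67.4/10) + 40·10^(55.3/10) + 30·10^(76.1/10) + 5·10^(63.4/10) = 1.494e+09.
L_eq = 10·log₁₀(1.494e+09/120) = 70.95 dB.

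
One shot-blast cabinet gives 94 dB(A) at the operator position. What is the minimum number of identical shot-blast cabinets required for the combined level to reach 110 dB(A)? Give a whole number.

40

Need L₁ + 10·log₁₀ N ≥ 110, i.e. log₁₀ N ≥ 1.60.
N ≥ 10^(16.0/10) = 39.811, so N = 40.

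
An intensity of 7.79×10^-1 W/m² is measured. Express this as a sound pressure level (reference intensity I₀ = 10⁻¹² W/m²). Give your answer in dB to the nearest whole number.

119 dB

Dividing by I₀ shifts the exponent by 12: I/I₀ = 7.79×10^11.
L = 10·(0.8915 + 11) = 118.92 dB.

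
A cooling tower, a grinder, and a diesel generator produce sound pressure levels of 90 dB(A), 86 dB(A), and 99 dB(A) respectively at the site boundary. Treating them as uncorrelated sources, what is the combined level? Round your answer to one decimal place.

For uncorrelated sources the intensities add, so convert each level to linear form, sum, and take 10·log₁₀ of the total.
Σ 10^(L/10) = 10^(90/10) + 10^(86/10) + 10^(99/10) = 9.341e+09.
L_total = 10·log₁₀(9.341e+09) = 99.70 dB(A).

99.7 dB(A)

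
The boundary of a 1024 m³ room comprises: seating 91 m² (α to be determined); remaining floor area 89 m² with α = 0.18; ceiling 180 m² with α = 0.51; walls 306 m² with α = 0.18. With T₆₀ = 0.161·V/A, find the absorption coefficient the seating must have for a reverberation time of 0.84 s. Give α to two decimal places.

0.37

Required total absorption A = 0.161·1024/0.84 = 196.27 m².
Absorption from the other surfaces = 89·0.18 + 180·0.51 + 306·0.18 = 162.90 m², so the seating must supply 33.37 m² over 91 m².
α = 33.37/91 = 0.367.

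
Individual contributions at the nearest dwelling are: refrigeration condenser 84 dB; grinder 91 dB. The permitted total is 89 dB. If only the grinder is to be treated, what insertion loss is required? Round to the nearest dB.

4 dB

The untreated sources together contribute 10^(84/10) = 2.512e+08, i.e. 84.00 dB.
The limit corresponds to 10^(89/10) = 7.943e+08; subtracting the fixed part leaves 5.431e+08 for the grinder, i.e. 87.35 dB.
So the grinder must be reduced from 91 to 87.35 dB: IL = 3.65 dB.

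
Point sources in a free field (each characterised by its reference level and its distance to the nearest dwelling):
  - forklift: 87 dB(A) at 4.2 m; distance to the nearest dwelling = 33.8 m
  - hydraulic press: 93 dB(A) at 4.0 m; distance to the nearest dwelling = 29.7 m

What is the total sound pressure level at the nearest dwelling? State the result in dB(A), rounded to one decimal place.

76.4 dB(A)

First find each source's level at the receiver (point-source: −20·log₁₀(r/r_ref)), then combine on an intensity basis.
forklift: 87 − 20·log₁₀(33.8/4.2) = 87 − 18.11 = 68.89 dB(A).
hydraulic press: 93 − 20·log₁₀(29.7/4.0) = 93 − 17.41 = 75.59 dB(A).
Σ 10^(L/10) = 4.393e+07 → L_total = 10·log₁₀(4.393e+07) = 76.43 dB(A).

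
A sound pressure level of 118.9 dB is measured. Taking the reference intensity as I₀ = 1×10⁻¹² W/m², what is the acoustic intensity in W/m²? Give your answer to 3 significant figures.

L = 10·log₁₀(I/I₀) ⇒ I = I₀·10^(L/10) = 10⁻¹² × 10^11.89.

0.776 W/m²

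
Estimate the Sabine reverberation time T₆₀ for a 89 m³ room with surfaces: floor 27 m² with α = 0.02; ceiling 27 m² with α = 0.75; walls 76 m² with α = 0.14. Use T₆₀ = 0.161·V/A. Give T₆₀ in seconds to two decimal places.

Summing Sᵢαᵢ: 27·0.02 + 27·0.75 + 76·0.14 = 31.43 m².
T₆₀ = 0.161 × 89 / 31.43 = 0.456 s.

0.46 s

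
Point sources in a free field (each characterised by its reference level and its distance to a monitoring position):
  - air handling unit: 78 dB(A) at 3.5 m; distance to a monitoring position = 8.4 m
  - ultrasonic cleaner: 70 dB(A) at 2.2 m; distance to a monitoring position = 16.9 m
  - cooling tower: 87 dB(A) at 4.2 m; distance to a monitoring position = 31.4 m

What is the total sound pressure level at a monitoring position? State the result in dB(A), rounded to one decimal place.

73.0 dB(A)

Propagate each source to the receiver with L = L_ref − 20·log₁₀(r/r_ref), then add intensities.
air handling unit: 78 − 20·log₁₀(8.4/3.5) = 78 − 7.60 = 70.40 dB(A).
ultrasonic cleaner: 70 − 20·log₁₀(16.9/2.2) = 70 − 17.71 = 52.29 dB(A).
cooling tower: 87 − 20·log₁₀(31.4/4.2) = 87 − 17.47 = 69.53 dB(A).
Σ 10^(L/10) = 2.009e+07 → L_total = 10·log₁₀(2.009e+07) = 73.03 dB(A).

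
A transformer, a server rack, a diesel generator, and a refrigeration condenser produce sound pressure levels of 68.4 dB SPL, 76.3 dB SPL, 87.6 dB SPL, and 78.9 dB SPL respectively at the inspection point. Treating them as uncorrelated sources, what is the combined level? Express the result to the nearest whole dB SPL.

88 dB SPL

Incoherent sources combine by intensity addition: L_total = 10·log₁₀(Σ 10^(L_i/10)).
Σ 10^(L/10) = 10^(68.4/10) + 10^(76.3/10) + 10^(87.6/10) + 10^(78.9/10) = 7.026e+08.
L_total = 10·log₁₀(7.026e+08) = 88.47 dB SPL.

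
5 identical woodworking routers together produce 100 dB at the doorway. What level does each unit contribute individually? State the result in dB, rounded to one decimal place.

Dividing the total intensity by 5 lowers the level by 10·log₁₀ 5 = 6.990 dB: L₁ = 100 − 6.990.

93.0 dB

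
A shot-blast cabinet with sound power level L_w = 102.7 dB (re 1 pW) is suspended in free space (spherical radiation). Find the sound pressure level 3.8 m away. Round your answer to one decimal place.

80.1 dB

Free-field spherical radiation: L_p = L_w − 10·log₁₀(4π·r²), r = 3.8 m.
4π·r² = 181.5 m², 10·log₁₀ of that is 22.588 dB.
L_p = 102.7 − 22.588 = 80.11 dB.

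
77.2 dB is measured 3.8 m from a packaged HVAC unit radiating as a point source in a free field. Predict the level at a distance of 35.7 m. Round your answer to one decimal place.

Point-source attenuation: ΔL = 20·log₁₀(r₂/r₁) = 20·log₁₀(35.7/3.8) = 19.458 dB.
L₂ = 77.2 − 20·log₁₀(35.7/3.8) = 77.2 − 19.458 = 57.74 dB.

57.7 dB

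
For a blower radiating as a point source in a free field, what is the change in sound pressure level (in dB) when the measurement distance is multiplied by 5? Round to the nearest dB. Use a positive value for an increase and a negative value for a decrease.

-14 dB

With spherical spreading the level changes by −20·log₁₀(r₂/r₁).
ΔL = −20·log₁₀(5) = -13.98 dB.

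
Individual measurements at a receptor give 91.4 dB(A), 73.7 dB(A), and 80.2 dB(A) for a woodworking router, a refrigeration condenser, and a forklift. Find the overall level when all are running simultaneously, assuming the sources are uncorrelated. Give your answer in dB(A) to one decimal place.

91.8 dB(A)

For uncorrelated sources the intensities add, so convert each level to linear form, sum, and take 10·log₁₀ of the total.
Σ 10^(L/10) = 10^(91.4/10) + 10^(73.7/10) + 10^(80.2/10) = 1.509e+09.
L_total = 10·log₁₀(1.509e+09) = 91.79 dB(A).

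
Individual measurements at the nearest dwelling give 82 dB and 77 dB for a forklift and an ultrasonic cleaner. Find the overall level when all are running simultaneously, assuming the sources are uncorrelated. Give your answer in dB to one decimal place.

For uncorrelated sources the intensities add, so convert each level to linear form, sum, and take 10·log₁₀ of the total.
Σ 10^(L/10) = 10^(82/10) + 10^(77/10) = 2.086e+08.
L_total = 10·log₁₀(2.086e+08) = 83.19 dB.

83.2 dB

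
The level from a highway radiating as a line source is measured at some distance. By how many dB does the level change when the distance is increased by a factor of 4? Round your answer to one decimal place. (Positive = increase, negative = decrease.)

-6.0 dB

With cylindrical spreading the level changes by −10·log₁₀(r₂/r₁).
ΔL = −10·log₁₀(4) = -6.02 dB.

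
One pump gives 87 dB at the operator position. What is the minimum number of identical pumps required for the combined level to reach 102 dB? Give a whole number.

N identical sources give L₁ + 10·log₁₀ N, so require 10·log₁₀ N ≥ 102 − 87 = 15.0 dB.
N ≥ 10^(15.0/10) = 31.623, so N = 32.

32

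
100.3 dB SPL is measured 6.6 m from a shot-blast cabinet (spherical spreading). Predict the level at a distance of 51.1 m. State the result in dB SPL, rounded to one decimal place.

For a point source, L₂ = L₁ − 20·log₁₀(r₂/r₁).
L₂ = 100.3 − 20·log₁₀(51.1/6.6) = 100.3 − 17.778 = 82.52 dB SPL.

82.5 dB SPL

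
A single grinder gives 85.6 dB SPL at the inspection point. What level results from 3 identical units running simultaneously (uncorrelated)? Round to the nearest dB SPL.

L_total = L₁ + 10·log₁₀ N for N identical incoherent sources.
L_total = 85.6 + 10·log₁₀(3) = 85.6 + 4.771 = 90.37 dB SPL.

90 dB SPL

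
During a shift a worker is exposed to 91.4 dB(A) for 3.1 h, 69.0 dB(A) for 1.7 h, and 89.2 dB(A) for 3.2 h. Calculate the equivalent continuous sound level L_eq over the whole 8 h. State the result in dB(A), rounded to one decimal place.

89.4 dB(A)

L_eq = 10·log₁₀[(1/T)·Σ tᵢ·10^(Lᵢ/10)] with T = 8 h.
Σ tᵢ·10^(Lᵢ/10) = 3.1·10^(91.4/10) + 1.7·10^(69.0/10) + 3.2·10^(89.2/10) = 6.954e+09.
L_eq = 10·log₁₀(6.954e+09/8) = 89.39 dB(A).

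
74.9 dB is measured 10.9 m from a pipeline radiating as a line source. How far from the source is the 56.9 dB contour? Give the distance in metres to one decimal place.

687.7 m

Line-source spreading drops the level by 10·log₁₀(r₂/r₁); inverting, r₂/r₁ = 10^(ΔL/10).
r₂ = 10.9·10^((74.9−56.9)/10) = 10.9·10^(18.0/10) = 687.74 m.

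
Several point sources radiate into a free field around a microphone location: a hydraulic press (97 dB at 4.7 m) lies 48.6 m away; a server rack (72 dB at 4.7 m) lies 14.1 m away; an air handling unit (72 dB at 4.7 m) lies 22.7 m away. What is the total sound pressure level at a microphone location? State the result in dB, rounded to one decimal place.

76.9 dB

First find each source's level at the receiver (point-source: −20·log₁₀(r/r_ref)), then combine on an intensity basis.
hydraulic press: 97 − 20·log₁₀(48.6/4.7) = 97 − 20.29 = 76.71 dB.
server rack: 72 − 20·log₁₀(14.1/4.7) = 72 − 9.54 = 62.46 dB.
air handling unit: 72 − 20·log₁₀(22.7/4.7) = 72 − 13.68 = 58.32 dB.
Σ 10^(L/10) = 4.931e+07 → L_total = 10·log₁₀(4.931e+07) = 76.93 dB.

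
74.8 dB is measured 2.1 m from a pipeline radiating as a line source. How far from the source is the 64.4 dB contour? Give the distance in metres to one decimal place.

23.0 m

Line-source spreading drops the level by 10·log₁₀(r₂/r₁); inverting, r₂/r₁ = 10^(ΔL/10).
r₂ = 2.1·10^((74.8−64.4)/10) = 2.1·10^(10.4/10) = 23.03 m.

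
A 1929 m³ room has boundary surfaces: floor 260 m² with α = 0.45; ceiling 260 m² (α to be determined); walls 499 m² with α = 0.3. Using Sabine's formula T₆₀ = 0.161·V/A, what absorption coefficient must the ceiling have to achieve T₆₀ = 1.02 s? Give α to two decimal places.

0.15

A = 0.161·V/T₆₀ = 0.161·1929/1.02 = 304.48 m² sabins.
Absorption from the other surfaces = 260·0.45 + 499·0.3 = 266.70 m², so the ceiling must supply 37.78 m² over 260 m².
α = 37.78/260 = 0.145.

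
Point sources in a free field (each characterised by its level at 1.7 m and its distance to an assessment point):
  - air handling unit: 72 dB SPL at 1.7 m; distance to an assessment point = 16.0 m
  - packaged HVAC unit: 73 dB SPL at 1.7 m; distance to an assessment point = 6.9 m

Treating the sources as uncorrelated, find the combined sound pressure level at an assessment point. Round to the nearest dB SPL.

61 dB SPL

First find each source's level at the receiver (point-source: −20·log₁₀(r/r_ref)), then combine on an intensity basis.
air handling unit: 72 − 20·log₁₀(16.0/1.7) = 72 − 19.47 = 52.53 dB SPL.
packaged HVAC unit: 73 − 20·log₁₀(6.9/1.7) = 73 − 12.17 = 60.83 dB SPL.
Σ 10^(L/10) = 1.390e+06 → L_total = 10·log₁₀(1.390e+06) = 61.43 dB SPL.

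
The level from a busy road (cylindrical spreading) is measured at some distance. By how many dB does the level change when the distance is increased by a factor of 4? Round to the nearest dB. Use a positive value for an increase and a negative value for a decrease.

With cylindrical spreading the level changes by −10·log₁₀(r₂/r₁).
ΔL = −10·log₁₀(4) = -6.02 dB.

-6 dB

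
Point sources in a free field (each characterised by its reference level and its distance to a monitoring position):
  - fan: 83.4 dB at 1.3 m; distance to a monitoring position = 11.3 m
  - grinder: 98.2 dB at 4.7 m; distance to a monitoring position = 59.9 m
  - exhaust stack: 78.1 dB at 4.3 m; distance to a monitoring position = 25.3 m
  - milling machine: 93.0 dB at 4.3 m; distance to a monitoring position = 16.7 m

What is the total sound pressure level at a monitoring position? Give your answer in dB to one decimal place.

First find each source's level at the receiver (point-source: −20·log₁₀(r/r_ref)), then combine on an intensity basis.
fan: 83.4 − 20·log₁₀(11.3/1.3) = 83.4 − 18.78 = 64.62 dB.
grinder: 98.2 − 20·log₁₀(59.9/4.7) = 98.2 − 22.11 = 76.09 dB.
exhaust stack: 78.1 − 20·log₁₀(25.3/4.3) = 78.1 − 15.39 = 62.71 dB.
milling machine: 93.0 − 20·log₁₀(16.7/4.3) = 93.0 − 11.78 = 81.22 dB.
Σ 10^(L/10) = 1.777e+08 → L_total = 10·log₁₀(1.777e+08) = 82.50 dB.

82.5 dB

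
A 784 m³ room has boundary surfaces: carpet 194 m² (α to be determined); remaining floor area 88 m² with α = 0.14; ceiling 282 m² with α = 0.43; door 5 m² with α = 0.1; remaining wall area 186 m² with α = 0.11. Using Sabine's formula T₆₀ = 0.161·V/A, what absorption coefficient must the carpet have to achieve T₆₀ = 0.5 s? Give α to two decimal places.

0.50

A = 0.161·V/T₆₀ = 0.161·784/0.5 = 252.45 m² sabins.
Absorption from the other surfaces = 88·0.14 + 282·0.43 + 5·0.1 + 186·0.11 = 154.54 m², so the carpet must supply 97.91 m² over 194 m².
α = 97.91/194 = 0.505.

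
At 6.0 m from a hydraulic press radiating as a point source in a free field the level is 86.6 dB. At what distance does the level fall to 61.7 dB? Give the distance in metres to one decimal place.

Point-source spreading drops the level by 20·log₁₀(r₂/r₁); inverting, r₂/r₁ = 10^(ΔL/20).
r₂ = 6.0·10^((86.6−61.7)/20) = 6.0·10^(24.9/20) = 105.48 m.

105.5 m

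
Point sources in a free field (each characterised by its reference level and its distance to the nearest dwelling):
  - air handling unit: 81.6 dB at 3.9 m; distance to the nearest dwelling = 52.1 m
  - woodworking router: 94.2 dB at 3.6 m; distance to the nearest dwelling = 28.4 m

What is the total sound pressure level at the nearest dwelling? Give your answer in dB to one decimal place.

First find each source's level at the receiver (point-source: −20·log₁₀(r/r_ref)), then combine on an intensity basis.
air handling unit: 81.6 − 20·log₁₀(52.1/3.9) = 81.6 − 22.52 = 59.08 dB.
woodworking router: 94.2 − 20·log₁₀(28.4/3.6) = 94.2 − 17.94 = 76.26 dB.
Σ 10^(L/10) = 4.307e+07 → L_total = 10·log₁₀(4.307e+07) = 76.34 dB.

76.3 dB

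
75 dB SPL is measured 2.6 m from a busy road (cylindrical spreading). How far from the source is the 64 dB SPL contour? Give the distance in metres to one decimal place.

32.7 m

The 11.0 dB drop corresponds to a distance ratio of 10^(11.0/10) for a line source.
r₂ = 2.6·10^((75−64)/10) = 2.6·10^(11.0/10) = 32.73 m.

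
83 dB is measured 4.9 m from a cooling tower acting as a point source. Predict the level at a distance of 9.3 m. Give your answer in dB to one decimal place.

77.4 dB

For a point source, L₂ = L₁ − 20·log₁₀(r₂/r₁).
L₂ = 83 − 20·log₁₀(9.3/4.9) = 83 − 5.566 = 77.43 dB.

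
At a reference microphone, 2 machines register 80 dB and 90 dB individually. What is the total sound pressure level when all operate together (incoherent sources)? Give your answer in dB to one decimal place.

For uncorrelated sources the intensities add, so convert each level to linear form, sum, and take 10·log₁₀ of the total.
Σ 10^(L/10) = 10^(80/10) + 10^(90/10) = 1.100e+09.
L_total = 10·log₁₀(1.100e+09) = 90.41 dB.

90.4 dB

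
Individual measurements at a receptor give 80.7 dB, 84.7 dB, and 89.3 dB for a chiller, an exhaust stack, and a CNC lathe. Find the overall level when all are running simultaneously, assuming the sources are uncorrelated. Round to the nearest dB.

For uncorrelated sources the intensities add, so convert each level to linear form, sum, and take 10·log₁₀ of the total.
Σ 10^(L/10) = 10^(80.7/10) + 10^(84.7/10) + 10^(89.3/10) = 1.264e+09.
L_total = 10·log₁₀(1.264e+09) = 91.02 dB.

91 dB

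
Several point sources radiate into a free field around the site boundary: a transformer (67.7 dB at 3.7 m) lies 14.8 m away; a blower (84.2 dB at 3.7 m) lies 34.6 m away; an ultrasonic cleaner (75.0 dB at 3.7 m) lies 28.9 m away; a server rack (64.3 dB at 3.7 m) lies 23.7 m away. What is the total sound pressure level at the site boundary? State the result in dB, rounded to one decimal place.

Propagate each source to the receiver with L = L_ref − 20·log₁₀(r/r_ref), then add intensities.
transformer: 67.7 − 20·log₁₀(14.8/3.7) = 67.7 − 12.04 = 55.66 dB.
blower: 84.2 − 20·log₁₀(34.6/3.7) = 84.2 − 19.42 = 64.78 dB.
ultrasonic cleaner: 75.0 − 20·log₁₀(28.9/3.7) = 75.0 − 17.85 = 57.15 dB.
server rack: 64.3 − 20·log₁₀(23.7/3.7) = 64.3 − 16.13 = 48.17 dB.
Σ 10^(L/10) = 3.960e+06 → L_total = 10·log₁₀(3.960e+06) = 65.98 dB.

66.0 dB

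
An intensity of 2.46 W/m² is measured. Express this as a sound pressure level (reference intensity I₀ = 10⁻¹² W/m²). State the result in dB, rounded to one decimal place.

I/I₀ = 2.46/10⁻¹² = 2.46×10^12, and L = 10·log₁₀(I/I₀).
L = 10·(0.3909 + 12) = 123.91 dB.

123.9 dB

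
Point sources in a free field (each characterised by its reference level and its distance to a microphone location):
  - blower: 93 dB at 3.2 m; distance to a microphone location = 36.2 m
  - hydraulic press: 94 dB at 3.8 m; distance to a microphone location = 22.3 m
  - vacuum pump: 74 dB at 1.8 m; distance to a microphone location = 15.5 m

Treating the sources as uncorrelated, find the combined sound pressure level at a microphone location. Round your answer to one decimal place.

79.5 dB

First find each source's level at the receiver (point-source: −20·log₁₀(r/r_ref)), then combine on an intensity basis.
blower: 93 − 20·log₁₀(36.2/3.2) = 93 − 21.07 = 71.93 dB.
hydraulic press: 94 − 20·log₁₀(22.3/3.8) = 94 − 15.37 = 78.63 dB.
vacuum pump: 74 − 20·log₁₀(15.5/1.8) = 74 − 18.70 = 55.30 dB.
Σ 10^(L/10) = 8.887e+07 → L_total = 10·log₁₀(8.887e+07) = 79.49 dB.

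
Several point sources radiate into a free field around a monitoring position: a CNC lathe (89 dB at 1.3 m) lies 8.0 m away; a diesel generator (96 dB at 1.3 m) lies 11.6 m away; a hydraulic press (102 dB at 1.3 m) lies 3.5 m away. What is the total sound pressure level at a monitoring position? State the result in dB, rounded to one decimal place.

Propagate each source to the receiver with L = L_ref − 20·log₁₀(r/r_ref), then add intensities.
CNC lathe: 89 − 20·log₁₀(8.0/1.3) = 89 − 15.78 = 73.22 dB.
diesel generator: 96 − 20·log₁₀(11.6/1.3) = 96 − 19.01 = 76.99 dB.
hydraulic press: 102 − 20·log₁₀(3.5/1.3) = 102 − 8.60 = 93.40 dB.
Σ 10^(L/10) = 2.257e+09 → L_total = 10·log₁₀(2.257e+09) = 93.54 dB.

93.5 dB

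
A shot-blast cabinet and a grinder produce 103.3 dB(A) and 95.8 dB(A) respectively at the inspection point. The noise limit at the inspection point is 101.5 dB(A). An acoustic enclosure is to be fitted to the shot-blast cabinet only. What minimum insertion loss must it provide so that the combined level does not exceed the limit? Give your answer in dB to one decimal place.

Fixed contribution from the other source: Σ 10^(L/10) = 10^(95.8/10) = 3.802e+09 (95.80 dB(A)).
To meet 101.5 dB(A) overall, the treated shot-blast cabinet may contribute at most 10^(101.5/10) − 3.802e+09 = 1.032e+10, i.e. 100.14 dB(A).
Required insertion loss = 103.3 − 100.14 = 3.16 dB.

3.2 dB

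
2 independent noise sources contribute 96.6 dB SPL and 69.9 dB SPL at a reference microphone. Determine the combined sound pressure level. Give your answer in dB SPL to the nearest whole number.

Incoherent sources combine by intensity addition: L_total = 10·log₁₀(Σ 10^(L_i/10)).
Σ 10^(L/10) = 10^(96.6/10) + 10^(69.9/10) = 4.581e+09.
L_total = 10·log₁₀(4.581e+09) = 96.61 dB SPL.

97 dB SPL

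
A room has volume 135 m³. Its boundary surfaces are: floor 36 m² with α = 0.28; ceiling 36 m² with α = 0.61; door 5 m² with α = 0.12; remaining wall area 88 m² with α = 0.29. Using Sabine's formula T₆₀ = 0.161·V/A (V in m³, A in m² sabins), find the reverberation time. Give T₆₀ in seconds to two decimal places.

Summing Sᵢαᵢ: 36·0.28 + 36·0.61 + 5·0.12 + 88·0.29 = 58.16 m².
T₆₀ = 0.161·V/A = 0.161·135/58.16 = 0.374 s.

0.37 s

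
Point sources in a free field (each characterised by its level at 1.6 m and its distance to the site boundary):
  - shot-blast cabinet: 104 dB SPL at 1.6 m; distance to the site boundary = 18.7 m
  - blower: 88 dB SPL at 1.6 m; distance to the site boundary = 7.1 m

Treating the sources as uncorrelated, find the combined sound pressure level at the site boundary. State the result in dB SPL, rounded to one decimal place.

Propagate each source to the receiver with L = L_ref − 20·log₁₀(r/r_ref), then add intensities.
shot-blast cabinet: 104 − 20·log₁₀(18.7/1.6) = 104 − 21.35 = 82.65 dB SPL.
blower: 88 − 20·log₁₀(7.1/1.6) = 88 − 12.94 = 75.06 dB SPL.
Σ 10^(L/10) = 2.159e+08 → L_total = 10·log₁₀(2.159e+08) = 83.34 dB SPL.

83.3 dB SPL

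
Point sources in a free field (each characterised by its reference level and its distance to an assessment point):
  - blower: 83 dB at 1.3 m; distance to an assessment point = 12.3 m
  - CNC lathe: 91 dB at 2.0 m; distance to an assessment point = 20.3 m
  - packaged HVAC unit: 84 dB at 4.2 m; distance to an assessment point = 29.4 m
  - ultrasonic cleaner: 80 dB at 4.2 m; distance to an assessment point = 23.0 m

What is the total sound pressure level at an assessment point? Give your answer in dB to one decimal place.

73.6 dB

Apply inverse-square spreading to bring every level to the receiver, then sum 10^(L/10).
blower: 83 − 20·log₁₀(12.3/1.3) = 83 − 19.52 = 63.48 dB.
CNC lathe: 91 − 20·log₁₀(20.3/2.0) = 91 − 20.13 = 70.87 dB.
packaged HVAC unit: 84 − 20·log₁₀(29.4/4.2) = 84 − 16.90 = 67.10 dB.
ultrasonic cleaner: 80 − 20·log₁₀(23.0/4.2) = 80 − 14.77 = 65.23 dB.
Σ 10^(L/10) = 2.291e+07 → L_total = 10·log₁₀(2.291e+07) = 73.60 dB.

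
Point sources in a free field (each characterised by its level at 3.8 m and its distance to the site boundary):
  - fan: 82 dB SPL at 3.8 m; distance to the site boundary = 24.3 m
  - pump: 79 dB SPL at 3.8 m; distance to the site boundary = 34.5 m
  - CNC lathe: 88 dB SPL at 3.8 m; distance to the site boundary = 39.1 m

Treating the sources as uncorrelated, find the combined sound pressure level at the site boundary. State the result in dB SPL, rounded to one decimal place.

First find each source's level at the receiver (point-source: −20·log₁₀(r/r_ref)), then combine on an intensity basis.
fan: 82 − 20·log₁₀(24.3/3.8) = 82 − 16.12 = 65.88 dB SPL.
pump: 79 − 20·log₁₀(34.5/3.8) = 79 − 19.16 = 59.84 dB SPL.
CNC lathe: 88 − 20·log₁₀(39.1/3.8) = 88 − 20.25 = 67.75 dB SPL.
Σ 10^(L/10) = 1.080e+07 → L_total = 10·log₁₀(1.080e+07) = 70.33 dB SPL.

70.3 dB SPL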